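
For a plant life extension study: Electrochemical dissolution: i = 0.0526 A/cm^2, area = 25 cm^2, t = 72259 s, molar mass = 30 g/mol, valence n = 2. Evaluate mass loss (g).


Apply Faraday's law: m = i*A*t*M / (n*F)
Total charge passed Q = i*A*t = 0.0526*25*72259 = 95020.585 C
m = Q*M/(n*F) = 95020.585*30/(2*96485) = 14.7723 g

14.7723 g


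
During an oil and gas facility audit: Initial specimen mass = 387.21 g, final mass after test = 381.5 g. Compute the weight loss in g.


Weight loss = initial − final
WL = 387.21 − 381.5 = 5.71 g

5.71 g


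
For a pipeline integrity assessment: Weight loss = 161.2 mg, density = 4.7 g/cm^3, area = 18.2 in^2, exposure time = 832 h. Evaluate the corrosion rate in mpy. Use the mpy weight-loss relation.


Apply the mpy weight-loss relation: CR = 534 * W / (D * A * T)
Numerator: 534 * 161.2 = 86080.8
Denominator: 4.7 * 18.2 * 832 = 71169.28
CR = 86080.8 / 71169.28 = 1.2095 mpy

1.2095 mpy


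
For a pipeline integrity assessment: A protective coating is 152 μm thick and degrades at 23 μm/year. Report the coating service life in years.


Service life = thickness / degradation rate
Life = 152 / 23 = 6.6 years

6.6 years


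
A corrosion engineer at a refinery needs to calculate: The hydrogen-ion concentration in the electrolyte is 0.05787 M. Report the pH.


pH = −log10[H+]
pH = −log10(0.05787) = 1.24

1.24


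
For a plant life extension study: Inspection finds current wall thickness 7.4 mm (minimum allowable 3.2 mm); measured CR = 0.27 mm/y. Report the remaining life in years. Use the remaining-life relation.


Apply the remaining-life relation: RL = (t_current − t_min) / CR
RL = (7.4 − 3.2) / 0.27 = 4.2 / 0.27 = 15.6 years

15.6 years


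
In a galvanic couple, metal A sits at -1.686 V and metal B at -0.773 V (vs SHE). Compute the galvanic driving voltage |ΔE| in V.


Driving voltage is the absolute potential difference.
|ΔE| = |-1.686 − (-0.773)| = 0.913 V

0.913 V


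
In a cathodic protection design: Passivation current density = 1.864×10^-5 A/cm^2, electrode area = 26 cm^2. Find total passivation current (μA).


I = i_pass * A, then convert A → μA (×10^6)
I = 1.864×10^-5 * 26 * 10^6 = 484.64 μA

484.64 μA


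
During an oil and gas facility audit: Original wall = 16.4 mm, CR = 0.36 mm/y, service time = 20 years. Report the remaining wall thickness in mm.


Remaining wall = original − CR × time
t = 16.4 − 0.36*20 = 16.4 − 7.2 = 9.2 mm

9.2 mm


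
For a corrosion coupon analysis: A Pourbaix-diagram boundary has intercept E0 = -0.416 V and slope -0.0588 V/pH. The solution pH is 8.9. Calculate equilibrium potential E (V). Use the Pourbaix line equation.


Apply the Pourbaix line equation: E = E0 + slope*pH
E = -0.416 + (-0.0588)*8.9 = -0.416 + (-0.52332) = -0.93932 V
Rounded to 4 decimal places: E = -0.9393 V

-0.9393 V


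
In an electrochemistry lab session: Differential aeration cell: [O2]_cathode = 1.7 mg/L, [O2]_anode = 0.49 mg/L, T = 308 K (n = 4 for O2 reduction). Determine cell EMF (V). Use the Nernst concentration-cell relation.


Apply the Nernst concentration-cell relation: E = (RT/nF)*ln(C_cathode/C_anode)
RT/nF = 8.314*308/(4*96485) = 0.006635 V
ln(1.7/0.49) = 1.24398
E = 0.006635 * 1.24398 = 0.00825 V

0.00825 V


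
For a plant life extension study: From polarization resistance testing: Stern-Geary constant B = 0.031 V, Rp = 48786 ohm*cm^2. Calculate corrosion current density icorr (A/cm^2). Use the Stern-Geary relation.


Apply the Stern-Geary relation: icorr = B / Rp
icorr = 0.031 / 48786 = 6.354×10^-7 A/cm^2

6.354×10^-7 A/cm^2


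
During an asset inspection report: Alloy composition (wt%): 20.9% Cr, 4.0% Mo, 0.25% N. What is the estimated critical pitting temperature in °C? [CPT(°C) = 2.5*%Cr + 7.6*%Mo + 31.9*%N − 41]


Apply the ASTM G48 empirical CPT estimate: CPT(°C) = 2.5*%Cr + 7.6*%Mo + 31.9*%N − 41
2.5*20.9 = 52.25; 7.6*4.0 = 30.4; 31.9*0.25 = 7.975
CPT = 52.25 + 30.4 + 7.975 − 41 = 49.625 °C
Rounded to 0.1 °C: CPT ≈ 49.6 °C

49.6 °C


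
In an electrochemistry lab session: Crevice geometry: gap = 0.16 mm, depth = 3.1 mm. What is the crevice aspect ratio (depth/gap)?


Aspect ratio = depth / gap
Ratio = 3.1 / 0.16 = 19.4

19.4


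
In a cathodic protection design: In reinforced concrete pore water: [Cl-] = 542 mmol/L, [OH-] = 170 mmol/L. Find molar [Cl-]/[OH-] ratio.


Threshold parameter = [Cl-] / [OH-] (molar basis; both in mmol/L, so units cancel)
Ratio = 542 / 170 = 3.19

3.19


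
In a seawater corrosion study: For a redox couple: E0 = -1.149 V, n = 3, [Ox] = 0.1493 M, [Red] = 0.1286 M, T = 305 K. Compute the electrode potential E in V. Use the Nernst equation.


Apply the Nernst equation: E = E0 + (RT/nF)*ln([Ox]/[Red])
Step 1: RT/nF = 8.314*305/(3*96485) = 0.0087605 V
Step 2: [Ox]/[Red] = 0.1493/0.1286 = 1.160964
Step 3: ln(1.160964) = 0.149251
Step 4: correction = 0.0087605 * 0.149251 = 0.001 V
E = -1.149 + 0.001 = -1.148 V

-1.148 V


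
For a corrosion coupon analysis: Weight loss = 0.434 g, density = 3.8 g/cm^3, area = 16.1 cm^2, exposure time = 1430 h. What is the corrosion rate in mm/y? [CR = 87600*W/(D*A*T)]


Apply the mm/y weight-loss relation: CR = 87600 * W / (D * A * T)
Numerator: 87600 * 0.434 = 38018.4
Denominator: 3.8 * 16.1 * 1430 = 87487.4
CR = 38018.4 / 87487.4 = 0.4346 mm/y

0.4346 mm/y


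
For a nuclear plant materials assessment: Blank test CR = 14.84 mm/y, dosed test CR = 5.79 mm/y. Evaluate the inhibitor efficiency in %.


Apply the inhibitor-efficiency definition: IE = (CR_blank − CR_inh)/CR_blank × 100
IE = (14.84 − 5.79) / 14.84 × 100
IE = 9.05 / 14.84 × 100 = 61.0 %

61.0 %


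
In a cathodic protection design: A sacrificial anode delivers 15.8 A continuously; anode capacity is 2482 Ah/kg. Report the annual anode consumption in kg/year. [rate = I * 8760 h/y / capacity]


Annual consumption = current * hours per year / capacity
Rate = 15.8 * 8760 / 2482 = 55.8 kg/year

55.8 kg/year


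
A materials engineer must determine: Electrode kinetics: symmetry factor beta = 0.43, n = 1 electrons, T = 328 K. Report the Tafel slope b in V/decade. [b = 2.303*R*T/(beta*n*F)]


Apply the Tafel slope relation: b = 2.303*R*T/(beta*n*F)
Numerator: 2.303 * 8.314 * 328 = 6280.26
Denominator: 0.43 * 1 * 96485 = 41488.55
b = 6280.26 / 41488.55 = 0.151 V/decade

0.151 V/decade


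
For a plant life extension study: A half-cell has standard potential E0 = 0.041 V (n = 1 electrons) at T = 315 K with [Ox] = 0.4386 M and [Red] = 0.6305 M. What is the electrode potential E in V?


Apply the Nernst equation: E = E0 + (RT/nF)*ln([Ox]/[Red])
Step 1: RT/nF = 8.314*315/(1*96485) = 0.02714318 V
Step 2: [Ox]/[Red] = 0.4386/0.6305 = 0.695638
Step 3: ln(0.695638) = -0.362926
Step 4: correction = 0.02714318 * -0.362926 = -0.01 V
E = 0.041 + -0.01 = 0.031 V

0.031 V


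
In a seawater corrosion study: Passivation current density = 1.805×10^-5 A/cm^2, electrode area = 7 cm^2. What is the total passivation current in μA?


I = i_pass * A, then convert A → μA (×10^6)
I = 1.805×10^-5 * 7 * 10^6 = 126.35 μA

126.35 μA


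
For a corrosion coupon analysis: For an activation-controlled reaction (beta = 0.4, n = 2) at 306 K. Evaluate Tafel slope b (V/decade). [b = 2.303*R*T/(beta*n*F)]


Apply the Tafel slope relation: b = 2.303*R*T/(beta*n*F)
Numerator: 2.303 * 8.314 * 306 = 5859.03
Denominator: 0.4 * 2 * 96485 = 77188.0
b = 5859.03 / 77188.0 = 0.0759 V/decade

0.0759 V/decade


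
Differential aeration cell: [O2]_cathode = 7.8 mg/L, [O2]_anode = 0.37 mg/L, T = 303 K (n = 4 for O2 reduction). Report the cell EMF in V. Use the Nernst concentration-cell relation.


Apply the Nernst concentration-cell relation: E = (RT/nF)*ln(C_cathode/C_anode)
RT/nF = 8.314*303/(4*96485) = 0.00652729 V
ln(7.8/0.37) = 3.04838
E = 0.00652729 * 3.04838 = 0.0199 V

0.0199 V


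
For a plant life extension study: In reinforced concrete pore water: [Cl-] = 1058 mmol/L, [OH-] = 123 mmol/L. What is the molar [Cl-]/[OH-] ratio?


Threshold parameter = [Cl-] / [OH-] (molar basis; both in mmol/L, so units cancel)
Ratio = 1058 / 123 = 8.6

8.6


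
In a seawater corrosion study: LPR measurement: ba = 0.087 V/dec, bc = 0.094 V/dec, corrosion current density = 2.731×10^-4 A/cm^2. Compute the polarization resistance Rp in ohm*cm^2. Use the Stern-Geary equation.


Apply the Stern-Geary equation: Rp = ba*bc / (2.303*icorr*(ba+bc))
ba*bc = 0.087*0.094 = 0.008178
ba+bc = 0.181; 2.303*icorr*(ba+bc) = 2.303*2.731×10^-4*0.181 = 1.1383982×10^-4
Rp = 0.008178 / 1.1383982×10^-4 = 71.84 ohm*cm^2

71.84 ohm*cm^2


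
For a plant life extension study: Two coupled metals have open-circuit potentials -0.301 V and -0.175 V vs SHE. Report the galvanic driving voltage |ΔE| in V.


Driving voltage is the absolute potential difference.
|ΔE| = |-0.301 − (-0.175)| = 0.126 V

0.126 V


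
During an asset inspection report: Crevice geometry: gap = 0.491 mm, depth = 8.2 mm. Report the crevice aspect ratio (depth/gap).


Aspect ratio = depth / gap
Ratio = 8.2 / 0.491 = 16.7

16.7


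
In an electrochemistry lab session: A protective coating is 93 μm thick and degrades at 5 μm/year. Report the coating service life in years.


Service life = thickness / degradation rate
Life = 93 / 5 = 18.6 years

18.6 years


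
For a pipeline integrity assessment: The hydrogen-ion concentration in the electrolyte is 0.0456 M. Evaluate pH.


pH = −log10[H+]
pH = −log10(0.0456) = 1.34

1.34


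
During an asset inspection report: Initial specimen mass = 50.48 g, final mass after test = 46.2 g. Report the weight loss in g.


Weight loss = initial − final
WL = 50.48 − 46.2 = 4.28 g

4.28 g


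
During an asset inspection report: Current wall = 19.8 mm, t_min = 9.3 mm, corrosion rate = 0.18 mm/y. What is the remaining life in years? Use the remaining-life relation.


Apply the remaining-life relation: RL = (t_current − t_min) / CR
RL = (19.8 − 9.3) / 0.18 = 10.5 / 0.18 = 58.3 years

58.3 years


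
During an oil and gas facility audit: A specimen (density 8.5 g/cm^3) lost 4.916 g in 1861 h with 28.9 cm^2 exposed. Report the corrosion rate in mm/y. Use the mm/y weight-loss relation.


Apply the mm/y weight-loss relation: CR = 87600 * W / (D * A * T)
Numerator: 87600 * 4.916 = 430641.6
Denominator: 8.5 * 28.9 * 1861 = 457154.65
CR = 430641.6 / 457154.65 = 0.942 mm/y

0.942 mm/y


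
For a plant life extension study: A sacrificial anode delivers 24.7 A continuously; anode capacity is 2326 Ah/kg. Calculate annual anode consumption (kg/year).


Annual consumption = current * hours per year / capacity
Rate = 24.7 * 8760 / 2326 = 93.0 kg/year

93.0 kg/year


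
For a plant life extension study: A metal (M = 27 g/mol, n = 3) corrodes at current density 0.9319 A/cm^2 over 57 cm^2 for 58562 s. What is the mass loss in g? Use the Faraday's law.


Apply Faraday's law: m = i*A*t*M / (n*F)
Total charge passed Q = i*A*t = 0.9319*57*58562 = 3110713.8846 C
m = Q*M/(n*F) = 3110713.8846*27/(3*96485) = 290.1635 g

290.1635 g


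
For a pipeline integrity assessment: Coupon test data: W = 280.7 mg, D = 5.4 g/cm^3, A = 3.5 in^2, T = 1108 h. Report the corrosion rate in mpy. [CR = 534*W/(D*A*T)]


Apply the mpy weight-loss relation: CR = 534 * W / (D * A * T)
Numerator: 534 * 280.7 = 149893.8
Denominator: 5.4 * 3.5 * 1108 = 20941.2
CR = 149893.8 / 20941.2 = 7.15784 mpy

7.15784 mpy


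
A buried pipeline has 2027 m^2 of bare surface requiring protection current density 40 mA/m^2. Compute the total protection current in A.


I = area * current density, then convert mA → A (÷1000)
I = 2027 * 40 / 1000 = 81.08 A

81.08 A


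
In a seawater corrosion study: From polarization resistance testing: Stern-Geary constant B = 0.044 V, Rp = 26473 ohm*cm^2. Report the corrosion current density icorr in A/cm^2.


Apply the Stern-Geary relation: icorr = B / Rp
icorr = 0.044 / 26473 = 1.662×10^-6 A/cm^2

1.662×10^-6 A/cm^2


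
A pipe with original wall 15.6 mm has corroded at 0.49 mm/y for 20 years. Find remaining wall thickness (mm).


Remaining wall = original − CR × time
t = 15.6 − 0.49*20 = 15.6 − 9.8 = 5.8 mm

5.8 mm


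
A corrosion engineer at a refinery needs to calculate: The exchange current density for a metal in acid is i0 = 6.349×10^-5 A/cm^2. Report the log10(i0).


i0 = 6.349×10^-5 A/cm^2
log10(i0) = -4.197

-4.197


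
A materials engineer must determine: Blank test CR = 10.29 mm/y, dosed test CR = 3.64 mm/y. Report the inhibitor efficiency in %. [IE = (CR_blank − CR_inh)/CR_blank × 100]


Apply the inhibitor-efficiency definition: IE = (CR_blank − CR_inh)/CR_blank × 100
IE = (10.29 − 3.64) / 10.29 × 100
IE = 6.65 / 10.29 × 100 = 64.6 %

64.6 %


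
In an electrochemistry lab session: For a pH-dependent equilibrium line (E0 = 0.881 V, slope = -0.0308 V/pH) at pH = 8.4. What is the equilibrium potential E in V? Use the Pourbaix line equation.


Apply the Pourbaix line equation: E = E0 + slope*pH
E = 0.881 + (-0.0308)*8.4 = 0.881 + (-0.25872) = 0.62228 V
Rounded to 4 decimal places: E = 0.6223 V

0.6223 V


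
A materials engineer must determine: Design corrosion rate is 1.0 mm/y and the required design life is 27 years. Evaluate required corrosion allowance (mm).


Corrosion allowance = CR × design life
CA = 1.0 * 27 = 27.0 mm

27.0 mm


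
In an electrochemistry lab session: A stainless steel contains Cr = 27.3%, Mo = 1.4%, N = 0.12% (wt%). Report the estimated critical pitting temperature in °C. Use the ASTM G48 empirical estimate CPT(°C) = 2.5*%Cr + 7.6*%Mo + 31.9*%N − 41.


Apply the ASTM G48 empirical CPT estimate: CPT(°C) = 2.5*%Cr + 7.6*%Mo + 31.9*%N − 41
2.5*27.3 = 68.25; 7.6*1.4 = 10.64; 31.9*0.12 = 3.828
CPT = 68.25 + 10.64 + 3.828 − 41 = 41.718 °C
Rounded to 0.1 °C: CPT ≈ 41.7 °C

41.7 °C


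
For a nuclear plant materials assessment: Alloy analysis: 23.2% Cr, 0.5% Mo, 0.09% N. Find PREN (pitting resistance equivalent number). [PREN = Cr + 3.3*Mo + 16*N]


Apply the PREN formula: PREN = Cr + 3.3*Mo + 16*N
PREN = 23.2 + 3.3*0.5 + 16*0.09
PREN = 23.2 + 1.65 + 1.44 = 26.29

26.29


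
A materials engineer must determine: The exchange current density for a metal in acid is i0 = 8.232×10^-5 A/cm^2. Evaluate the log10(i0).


i0 = 8.232×10^-5 A/cm^2
log10(i0) = -4.084

-4.084


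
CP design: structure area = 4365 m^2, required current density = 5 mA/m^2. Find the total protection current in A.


I = area * current density, then convert mA → A (÷1000)
I = 4365 * 5 / 1000 = 21.83 A

21.83 A


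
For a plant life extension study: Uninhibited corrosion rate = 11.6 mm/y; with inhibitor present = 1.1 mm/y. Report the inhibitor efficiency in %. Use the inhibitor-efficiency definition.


Apply the inhibitor-efficiency definition: IE = (CR_blank − CR_inh)/CR_blank × 100
IE = (11.6 − 1.1) / 11.6 × 100
IE = 10.5 / 11.6 × 100 = 90.5 %

90.5 %


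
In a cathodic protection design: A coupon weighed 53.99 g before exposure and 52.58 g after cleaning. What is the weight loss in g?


Weight loss = initial − final
WL = 53.99 − 52.58 = 1.41 g

1.41 g


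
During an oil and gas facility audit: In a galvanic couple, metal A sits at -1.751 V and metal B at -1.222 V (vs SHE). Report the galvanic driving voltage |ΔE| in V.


Driving voltage is the absolute potential difference.
|ΔE| = |-1.751 − (-1.222)| = 0.529 V

0.529 V


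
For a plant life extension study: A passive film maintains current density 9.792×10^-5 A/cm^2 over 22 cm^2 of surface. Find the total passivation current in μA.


I = i_pass * A, then convert A → μA (×10^6)
I = 9.792×10^-5 * 22 * 10^6 = 2154.24 μA

2154.24 μA


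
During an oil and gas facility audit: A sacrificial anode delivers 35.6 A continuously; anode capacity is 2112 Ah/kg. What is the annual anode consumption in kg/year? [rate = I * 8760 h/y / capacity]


Annual consumption = current * hours per year / capacity
Rate = 35.6 * 8760 / 2112 = 147.7 kg/year

147.7 kg/year


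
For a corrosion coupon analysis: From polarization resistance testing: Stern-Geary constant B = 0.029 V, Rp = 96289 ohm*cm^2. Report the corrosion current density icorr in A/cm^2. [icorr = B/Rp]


Apply the Stern-Geary relation: icorr = B / Rp
icorr = 0.029 / 96289 = 3.012×10^-7 A/cm^2

3.012×10^-7 A/cm^2


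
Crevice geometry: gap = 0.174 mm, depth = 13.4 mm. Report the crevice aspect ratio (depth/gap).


Aspect ratio = depth / gap
Ratio = 13.4 / 0.174 = 77.0

77.0


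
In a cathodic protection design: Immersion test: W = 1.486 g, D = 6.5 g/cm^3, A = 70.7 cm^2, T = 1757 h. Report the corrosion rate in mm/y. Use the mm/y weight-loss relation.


Apply the mm/y weight-loss relation: CR = 87600 * W / (D * A * T)
Numerator: 87600 * 1.486 = 130173.6
Denominator: 6.5 * 70.7 * 1757 = 807429.35
CR = 130173.6 / 807429.35 = 0.1612 mm/y

0.1612 mm/y


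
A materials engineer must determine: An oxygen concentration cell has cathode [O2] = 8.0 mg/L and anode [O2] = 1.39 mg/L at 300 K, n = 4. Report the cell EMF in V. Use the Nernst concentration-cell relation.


Apply the Nernst concentration-cell relation: E = (RT/nF)*ln(C_cathode/C_anode)
RT/nF = 8.314*300/(4*96485) = 0.00646266 V
ln(8.0/1.39) = 1.75014
E = 0.00646266 * 1.75014 = 0.01131 V

0.01131 V


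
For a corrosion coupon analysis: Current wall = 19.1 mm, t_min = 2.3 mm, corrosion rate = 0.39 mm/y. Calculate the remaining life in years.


Apply the remaining-life relation: RL = (t_current − t_min) / CR
RL = (19.1 − 2.3) / 0.39 = 16.8 / 0.39 = 43.1 years

43.1 years


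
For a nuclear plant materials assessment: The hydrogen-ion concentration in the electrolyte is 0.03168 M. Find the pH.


pH = −log10[H+]
pH = −log10(0.03168) = 1.5

1.5


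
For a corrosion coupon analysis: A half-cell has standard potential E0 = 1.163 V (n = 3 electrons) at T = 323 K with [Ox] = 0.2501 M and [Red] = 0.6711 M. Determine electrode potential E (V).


Apply the Nernst equation: E = E0 + (RT/nF)*ln([Ox]/[Red])
Step 1: RT/nF = 8.314*323/(3*96485) = 0.00927751 V
Step 2: [Ox]/[Red] = 0.2501/0.6711 = 0.372672
Step 3: ln(0.372672) = -0.987057
Step 4: correction = 0.00927751 * -0.987057 = -0.009 V
E = 1.163 + -0.009 = 1.154 V

1.154 V


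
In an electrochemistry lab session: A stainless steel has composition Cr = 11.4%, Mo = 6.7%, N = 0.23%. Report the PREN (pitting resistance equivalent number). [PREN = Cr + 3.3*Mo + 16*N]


Apply the PREN formula: PREN = Cr + 3.3*Mo + 16*N
PREN = 11.4 + 3.3*6.7 + 16*0.23
PREN = 11.4 + 22.11 + 3.68 = 37.19

37.19


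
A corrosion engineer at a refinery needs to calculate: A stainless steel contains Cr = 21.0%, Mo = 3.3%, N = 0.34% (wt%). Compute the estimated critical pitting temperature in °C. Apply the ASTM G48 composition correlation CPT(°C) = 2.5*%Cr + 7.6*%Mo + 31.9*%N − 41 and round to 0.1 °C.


Apply the ASTM G48 empirical CPT estimate: CPT(°C) = 2.5*%Cr + 7.6*%Mo + 31.9*%N − 41
2.5*21.0 = 52.5; 7.6*3.3 = 25.08; 31.9*0.34 = 10.846
CPT = 52.5 + 25.08 + 10.846 − 41 = 47.426 °C
Rounded to 0.1 °C: CPT ≈ 47.4 °C

47.4 °C


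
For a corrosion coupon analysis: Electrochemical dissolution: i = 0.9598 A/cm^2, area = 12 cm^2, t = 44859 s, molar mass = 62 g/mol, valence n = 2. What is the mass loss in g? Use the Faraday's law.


Apply Faraday's law: m = i*A*t*M / (n*F)
Total charge passed Q = i*A*t = 0.9598*12*44859 = 516668.0184 C
m = Q*M/(n*F) = 516668.0184*62/(2*96485) = 166.002 g

166.002 g


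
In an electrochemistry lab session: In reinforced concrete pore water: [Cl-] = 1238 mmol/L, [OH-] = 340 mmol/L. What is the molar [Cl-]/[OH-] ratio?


Threshold parameter = [Cl-] / [OH-] (molar basis; both in mmol/L, so units cancel)
Ratio = 1238 / 340 = 3.64

3.64


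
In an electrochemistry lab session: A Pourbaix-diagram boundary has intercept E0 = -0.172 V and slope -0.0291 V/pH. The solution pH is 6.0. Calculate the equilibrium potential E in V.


Apply the Pourbaix line equation: E = E0 + slope*pH
E = -0.172 + (-0.0291)*6.0 = -0.172 + (-0.1746) = -0.3466 V
Rounded to 4 decimal places: E = -0.3466 V

-0.3466 V


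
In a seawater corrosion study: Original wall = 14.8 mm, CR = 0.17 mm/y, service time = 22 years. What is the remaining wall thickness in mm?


Remaining wall = original − CR × time
t = 14.8 − 0.17*22 = 14.8 − 3.74 = 11.06 mm

11.06 mm


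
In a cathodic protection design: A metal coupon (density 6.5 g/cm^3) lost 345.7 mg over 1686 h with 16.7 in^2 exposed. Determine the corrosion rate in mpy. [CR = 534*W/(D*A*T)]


Apply the mpy weight-loss relation: CR = 534 * W / (D * A * T)
Numerator: 534 * 345.7 = 184603.8
Denominator: 6.5 * 16.7 * 1686 = 183015.3
CR = 184603.8 / 183015.3 = 1.009 mpy

1.009 mpy


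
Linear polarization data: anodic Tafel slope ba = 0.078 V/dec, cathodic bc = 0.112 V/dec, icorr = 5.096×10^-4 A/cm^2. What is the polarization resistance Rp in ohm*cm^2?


Apply the Stern-Geary equation: Rp = ba*bc / (2.303*icorr*(ba+bc))
ba*bc = 0.078*0.112 = 0.008736
ba+bc = 0.19; 2.303*icorr*(ba+bc) = 2.303*5.096×10^-4*0.19 = 2.2298567×10^-4
Rp = 0.008736 / 2.2298567×10^-4 = 39.2 ohm*cm^2

39.2 ohm*cm^2


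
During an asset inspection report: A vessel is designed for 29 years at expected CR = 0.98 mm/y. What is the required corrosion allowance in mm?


Corrosion allowance = CR × design life
CA = 0.98 * 29 = 28.42 mm

28.42 mm


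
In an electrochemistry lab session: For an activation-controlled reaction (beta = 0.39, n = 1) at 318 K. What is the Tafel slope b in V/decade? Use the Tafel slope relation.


Apply the Tafel slope relation: b = 2.303*R*T/(beta*n*F)
Numerator: 2.303 * 8.314 * 318 = 6088.79
Denominator: 0.39 * 1 * 96485 = 37629.15
b = 6088.79 / 37629.15 = 0.1618 V/decade

0.1618 V/decade


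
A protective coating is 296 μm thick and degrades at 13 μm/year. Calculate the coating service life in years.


Service life = thickness / degradation rate
Life = 296 / 13 = 22.8 years

22.8 years


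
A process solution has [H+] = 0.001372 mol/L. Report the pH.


pH = −log10[H+]
pH = −log10(0.001372) = 2.86

2.86


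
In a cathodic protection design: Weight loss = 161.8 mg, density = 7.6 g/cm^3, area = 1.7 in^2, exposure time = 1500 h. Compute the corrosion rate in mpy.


Apply the mpy weight-loss relation: CR = 534 * W / (D * A * T)
Numerator: 534 * 161.8 = 86401.2
Denominator: 7.6 * 1.7 * 1500 = 19380.0
CR = 86401.2 / 19380.0 = 4.4583 mpy

4.4583 mpy


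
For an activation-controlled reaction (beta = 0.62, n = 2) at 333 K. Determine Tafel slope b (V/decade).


Apply the Tafel slope relation: b = 2.303*R*T/(beta*n*F)
Numerator: 2.303 * 8.314 * 333 = 6376.0
Denominator: 0.62 * 2 * 96485 = 119641.4
b = 6376.0 / 119641.4 = 0.053 V/decade

0.053 V/decade


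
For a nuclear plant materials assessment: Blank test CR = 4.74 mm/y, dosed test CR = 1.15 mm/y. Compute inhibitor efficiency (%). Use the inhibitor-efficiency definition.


Apply the inhibitor-efficiency definition: IE = (CR_blank − CR_inh)/CR_blank × 100
IE = (4.74 − 1.15) / 4.74 × 100
IE = 3.59 / 4.74 × 100 = 75.7 %

75.7 %


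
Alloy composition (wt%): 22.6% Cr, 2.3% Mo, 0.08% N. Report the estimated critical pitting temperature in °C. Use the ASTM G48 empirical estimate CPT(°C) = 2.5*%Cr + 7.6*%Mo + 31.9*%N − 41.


Apply the ASTM G48 empirical CPT estimate: CPT(°C) = 2.5*%Cr + 7.6*%Mo + 31.9*%N − 41
2.5*22.6 = 56.5; 7.6*2.3 = 17.48; 31.9*0.08 = 2.552
CPT = 56.5 + 17.48 + 2.552 − 41 = 35.532 °C
Rounded to 0.1 °C: CPT ≈ 35.5 °C

35.5 °C


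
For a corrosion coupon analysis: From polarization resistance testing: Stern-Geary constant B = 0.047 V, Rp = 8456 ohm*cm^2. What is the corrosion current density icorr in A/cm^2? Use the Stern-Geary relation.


Apply the Stern-Geary relation: icorr = B / Rp
icorr = 0.047 / 8456 = 5.558×10^-6 A/cm^2

5.558×10^-6 A/cm^2


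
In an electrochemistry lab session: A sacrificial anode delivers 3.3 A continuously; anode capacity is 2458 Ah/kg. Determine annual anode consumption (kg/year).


Annual consumption = current * hours per year / capacity
Rate = 3.3 * 8760 / 2458 = 11.8 kg/year

11.8 kg/year


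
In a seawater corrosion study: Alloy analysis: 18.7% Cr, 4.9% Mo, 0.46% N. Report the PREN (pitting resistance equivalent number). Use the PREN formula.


Apply the PREN formula: PREN = Cr + 3.3*Mo + 16*N
PREN = 18.7 + 3.3*4.9 + 16*0.46
PREN = 18.7 + 16.17 + 7.36 = 42.23

42.23


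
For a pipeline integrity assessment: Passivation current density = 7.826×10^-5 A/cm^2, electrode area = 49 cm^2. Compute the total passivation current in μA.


I = i_pass * A, then convert A → μA (×10^6)
I = 7.826×10^-5 * 49 * 10^6 = 3834.74 μA

3834.74 μA


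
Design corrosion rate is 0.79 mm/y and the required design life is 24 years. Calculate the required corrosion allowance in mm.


Corrosion allowance = CR × design life
CA = 0.79 * 24 = 18.96 mm

18.96 mm


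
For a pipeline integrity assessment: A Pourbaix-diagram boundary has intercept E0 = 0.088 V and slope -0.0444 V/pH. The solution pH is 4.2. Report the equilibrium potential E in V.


Apply the Pourbaix line equation: E = E0 + slope*pH
E = 0.088 + (-0.0444)*4.2 = 0.088 + (-0.18648) = -0.09848 V
Rounded to 3 decimal places: E = -0.098 V

-0.098 V


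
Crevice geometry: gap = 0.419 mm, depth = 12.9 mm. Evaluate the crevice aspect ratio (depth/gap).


Aspect ratio = depth / gap
Ratio = 12.9 / 0.419 = 30.8

30.8


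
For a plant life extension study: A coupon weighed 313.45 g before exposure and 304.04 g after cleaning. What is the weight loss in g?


Weight loss = initial − final
WL = 313.45 − 304.04 = 9.41 g

9.41 g


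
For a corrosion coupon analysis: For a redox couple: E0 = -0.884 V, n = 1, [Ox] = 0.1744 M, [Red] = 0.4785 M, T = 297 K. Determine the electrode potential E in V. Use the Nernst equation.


Apply the Nernst equation: E = E0 + (RT/nF)*ln([Ox]/[Red])
Step 1: RT/nF = 8.314*297/(1*96485) = 0.02559214 V
Step 2: [Ox]/[Red] = 0.1744/0.4785 = 0.364472
Step 3: ln(0.364472) = -1.009306
Step 4: correction = 0.02559214 * -1.009306 = -0.0258 V
E = -0.884 + -0.0258 = -0.9098 V

-0.9098 V


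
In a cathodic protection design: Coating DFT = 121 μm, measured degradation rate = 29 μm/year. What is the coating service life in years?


Service life = thickness / degradation rate
Life = 121 / 29 = 4.2 years

4.2 years


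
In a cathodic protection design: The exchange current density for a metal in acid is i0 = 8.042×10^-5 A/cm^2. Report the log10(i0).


i0 = 8.042×10^-5 A/cm^2
log10(i0) = -4.095

-4.095


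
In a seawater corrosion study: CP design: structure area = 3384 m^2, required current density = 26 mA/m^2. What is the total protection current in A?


I = area * current density, then convert mA → A (÷1000)
I = 3384 * 26 / 1000 = 87.98 A

87.98 A


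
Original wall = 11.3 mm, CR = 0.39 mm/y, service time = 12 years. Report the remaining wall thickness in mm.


Remaining wall = original − CR × time
t = 11.3 − 0.39*12 = 11.3 − 4.68 = 6.62 mm

6.62 mm


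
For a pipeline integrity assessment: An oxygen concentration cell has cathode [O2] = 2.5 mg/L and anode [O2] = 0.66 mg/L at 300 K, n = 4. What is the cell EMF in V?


Apply the Nernst concentration-cell relation: E = (RT/nF)*ln(C_cathode/C_anode)
RT/nF = 8.314*300/(4*96485) = 0.00646266 V
ln(2.5/0.66) = 1.33181
E = 0.00646266 * 1.33181 = 0.00861 V

0.00861 V


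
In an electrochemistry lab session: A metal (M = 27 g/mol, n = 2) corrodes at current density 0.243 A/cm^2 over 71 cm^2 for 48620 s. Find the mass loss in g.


Apply Faraday's law: m = i*A*t*M / (n*F)
Total charge passed Q = i*A*t = 0.243*71*48620 = 838840.86 C
m = Q*M/(n*F) = 838840.86*27/(2*96485) = 117.369 g

117.369 g


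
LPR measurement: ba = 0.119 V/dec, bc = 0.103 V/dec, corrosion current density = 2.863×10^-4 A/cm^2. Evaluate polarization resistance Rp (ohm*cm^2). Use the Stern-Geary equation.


Apply the Stern-Geary equation: Rp = ba*bc / (2.303*icorr*(ba+bc))
ba*bc = 0.119*0.103 = 0.012257
ba+bc = 0.222; 2.303*icorr*(ba+bc) = 2.303*2.863×10^-4*0.222 = 1.4637546×10^-4
Rp = 0.012257 / 1.4637546×10^-4 = 83.74 ohm*cm^2

83.74 ohm*cm^2


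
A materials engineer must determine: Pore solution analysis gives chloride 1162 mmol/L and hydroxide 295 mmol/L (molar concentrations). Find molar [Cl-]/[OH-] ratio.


Threshold parameter = [Cl-] / [OH-] (molar basis; both in mmol/L, so units cancel)
Ratio = 1162 / 295 = 3.94

3.94


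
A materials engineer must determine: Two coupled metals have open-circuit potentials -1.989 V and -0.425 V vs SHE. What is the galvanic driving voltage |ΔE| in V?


Driving voltage is the absolute potential difference.
|ΔE| = |-1.989 − (-0.425)| = 1.564 V

1.564 V


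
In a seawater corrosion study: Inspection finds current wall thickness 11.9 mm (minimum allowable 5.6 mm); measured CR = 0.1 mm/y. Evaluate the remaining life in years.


Apply the remaining-life relation: RL = (t_current − t_min) / CR
RL = (11.9 − 5.6) / 0.1 = 6.3 / 0.1 = 63.0 years

63.0 years


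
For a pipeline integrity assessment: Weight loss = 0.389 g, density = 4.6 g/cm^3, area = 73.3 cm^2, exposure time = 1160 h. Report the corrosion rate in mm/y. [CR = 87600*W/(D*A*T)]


Apply the mm/y weight-loss relation: CR = 87600 * W / (D * A * T)
Numerator: 87600 * 0.389 = 34076.4
Denominator: 4.6 * 73.3 * 1160 = 391128.8
CR = 34076.4 / 391128.8 = 0.087123 mm/y

0.087123 mm/y


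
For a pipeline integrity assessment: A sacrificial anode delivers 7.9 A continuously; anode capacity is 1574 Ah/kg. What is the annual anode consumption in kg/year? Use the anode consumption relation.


Annual consumption = current * hours per year / capacity
Rate = 7.9 * 8760 / 1574 = 44.0 kg/year

44.0 kg/year


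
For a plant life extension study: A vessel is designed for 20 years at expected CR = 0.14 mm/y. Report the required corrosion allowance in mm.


Corrosion allowance = CR × design life
CA = 0.14 * 20 = 2.8 mm

2.8 mm


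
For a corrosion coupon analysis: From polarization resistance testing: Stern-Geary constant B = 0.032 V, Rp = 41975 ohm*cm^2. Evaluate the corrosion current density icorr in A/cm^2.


Apply the Stern-Geary relation: icorr = B / Rp
icorr = 0.032 / 41975 = 7.624×10^-7 A/cm^2

7.624×10^-7 A/cm^2


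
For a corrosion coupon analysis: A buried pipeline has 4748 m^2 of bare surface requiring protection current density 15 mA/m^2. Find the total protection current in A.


I = area * current density, then convert mA → A (÷1000)
I = 4748 * 15 / 1000 = 71.22 A

71.22 A


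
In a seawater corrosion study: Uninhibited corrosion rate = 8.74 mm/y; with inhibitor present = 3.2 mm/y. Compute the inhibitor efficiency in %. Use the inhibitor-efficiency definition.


Apply the inhibitor-efficiency definition: IE = (CR_blank − CR_inh)/CR_blank × 100
IE = (8.74 − 3.2) / 8.74 × 100
IE = 5.54 / 8.74 × 100 = 63.4 %

63.4 %


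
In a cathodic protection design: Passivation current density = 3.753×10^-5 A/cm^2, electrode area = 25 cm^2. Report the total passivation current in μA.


I = i_pass * A, then convert A → μA (×10^6)
I = 3.753×10^-5 * 25 * 10^6 = 938.25 μA

938.25 μA


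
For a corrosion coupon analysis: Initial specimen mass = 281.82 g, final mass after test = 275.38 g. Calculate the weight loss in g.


Weight loss = initial − final
WL = 281.82 − 275.38 = 6.44 g

6.44 g


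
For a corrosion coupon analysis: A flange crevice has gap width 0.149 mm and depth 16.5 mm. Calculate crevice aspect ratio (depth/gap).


Aspect ratio = depth / gap
Ratio = 16.5 / 0.149 = 110.7

110.7


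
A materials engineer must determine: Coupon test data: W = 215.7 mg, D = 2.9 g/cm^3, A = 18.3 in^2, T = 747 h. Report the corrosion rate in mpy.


Apply the mpy weight-loss relation: CR = 534 * W / (D * A * T)
Numerator: 534 * 215.7 = 115183.8
Denominator: 2.9 * 18.3 * 747 = 39643.29
CR = 115183.8 / 39643.29 = 2.90551 mpy

2.90551 mpy


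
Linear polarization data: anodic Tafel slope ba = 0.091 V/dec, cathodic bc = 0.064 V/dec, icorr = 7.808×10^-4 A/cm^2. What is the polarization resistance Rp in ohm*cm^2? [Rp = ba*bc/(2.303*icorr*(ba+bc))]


Apply the Stern-Geary equation: Rp = ba*bc / (2.303*icorr*(ba+bc))
ba*bc = 0.091*0.064 = 0.005824
ba+bc = 0.155; 2.303*icorr*(ba+bc) = 2.303*7.808×10^-4*0.155 = 2.7871827×10^-4
Rp = 0.005824 / 2.7871827×10^-4 = 20.9 ohm*cm^2

20.9 ohm*cm^2


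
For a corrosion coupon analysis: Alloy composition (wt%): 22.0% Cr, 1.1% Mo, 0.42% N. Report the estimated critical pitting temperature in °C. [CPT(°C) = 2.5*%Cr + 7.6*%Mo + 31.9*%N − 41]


Apply the ASTM G48 empirical CPT estimate: CPT(°C) = 2.5*%Cr + 7.6*%Mo + 31.9*%N − 41
2.5*22.0 = 55; 7.6*1.1 = 8.36; 31.9*0.42 = 13.398
CPT = 55 + 8.36 + 13.398 − 41 = 35.758 °C
Rounded to 0.1 °C: CPT ≈ 35.8 °C

35.8 °C


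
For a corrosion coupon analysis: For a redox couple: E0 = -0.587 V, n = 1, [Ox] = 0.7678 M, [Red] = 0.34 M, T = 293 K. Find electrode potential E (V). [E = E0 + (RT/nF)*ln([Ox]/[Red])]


Apply the Nernst equation: E = E0 + (RT/nF)*ln([Ox]/[Red])
Step 1: RT/nF = 8.314*293/(1*96485) = 0.02524747 V
Step 2: [Ox]/[Red] = 0.7678/0.34 = 2.258235
Step 3: ln(2.258235) = 0.814584
Step 4: correction = 0.02524747 * 0.814584 = 0.0206 V
E = -0.587 + 0.0206 = -0.5664 V

-0.5664 V


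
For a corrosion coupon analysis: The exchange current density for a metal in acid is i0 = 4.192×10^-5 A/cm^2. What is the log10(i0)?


i0 = 4.192×10^-5 A/cm^2
log10(i0) = -4.378

-4.378


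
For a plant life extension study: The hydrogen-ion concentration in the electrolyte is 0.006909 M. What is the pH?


pH = −log10[H+]
pH = −log10(0.006909) = 2.16

2.16


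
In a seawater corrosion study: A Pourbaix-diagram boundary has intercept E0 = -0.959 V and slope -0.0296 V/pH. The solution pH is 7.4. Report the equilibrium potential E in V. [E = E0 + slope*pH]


Apply the Pourbaix line equation: E = E0 + slope*pH
E = -0.959 + (-0.0296)*7.4 = -0.959 + (-0.21904) = -1.17804 V
Rounded to 3 decimal places: E = -1.178 V

-1.178 V


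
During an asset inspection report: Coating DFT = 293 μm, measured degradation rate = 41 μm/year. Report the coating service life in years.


Service life = thickness / degradation rate
Life = 293 / 41 = 7.1 years

7.1 years


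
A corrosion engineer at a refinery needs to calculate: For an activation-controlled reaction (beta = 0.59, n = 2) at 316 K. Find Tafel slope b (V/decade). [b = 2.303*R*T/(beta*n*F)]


Apply the Tafel slope relation: b = 2.303*R*T/(beta*n*F)
Numerator: 2.303 * 8.314 * 316 = 6050.5
Denominator: 0.59 * 2 * 96485 = 113852.3
b = 6050.5 / 113852.3 = 0.053 V/decade

0.053 V/decade


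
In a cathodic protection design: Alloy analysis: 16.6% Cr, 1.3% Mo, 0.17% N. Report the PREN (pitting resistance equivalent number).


Apply the PREN formula: PREN = Cr + 3.3*Mo + 16*N
PREN = 16.6 + 3.3*1.3 + 16*0.17
PREN = 16.6 + 4.29 + 2.72 = 23.61

23.61


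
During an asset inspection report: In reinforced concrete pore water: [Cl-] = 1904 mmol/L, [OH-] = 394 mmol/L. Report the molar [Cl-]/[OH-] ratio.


Threshold parameter = [Cl-] / [OH-] (molar basis; both in mmol/L, so units cancel)
Ratio = 1904 / 394 = 4.83

4.83


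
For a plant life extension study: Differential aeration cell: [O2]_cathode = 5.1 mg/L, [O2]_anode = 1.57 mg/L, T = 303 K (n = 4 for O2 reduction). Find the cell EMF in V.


Apply the Nernst concentration-cell relation: E = (RT/nF)*ln(C_cathode/C_anode)
RT/nF = 8.314*303/(4*96485) = 0.00652729 V
ln(5.1/1.57) = 1.17816
E = 0.00652729 * 1.17816 = 0.00769 V

0.00769 V


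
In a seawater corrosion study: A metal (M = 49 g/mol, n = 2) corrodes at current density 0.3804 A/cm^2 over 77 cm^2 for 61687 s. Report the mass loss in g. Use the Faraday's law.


Apply Faraday's law: m = i*A*t*M / (n*F)
Total charge passed Q = i*A*t = 0.3804*77*61687 = 1806861.5796 C
m = Q*M/(n*F) = 1806861.5796*49/(2*96485) = 458.808 g

458.808 g


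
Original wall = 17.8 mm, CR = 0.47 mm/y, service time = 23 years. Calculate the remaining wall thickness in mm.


Remaining wall = original − CR × time
t = 17.8 − 0.47*23 = 17.8 − 10.81 = 6.99 mm

6.99 mm


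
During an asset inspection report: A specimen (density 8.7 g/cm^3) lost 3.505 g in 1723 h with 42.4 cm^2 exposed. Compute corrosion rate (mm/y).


Apply the mm/y weight-loss relation: CR = 87600 * W / (D * A * T)
Numerator: 87600 * 3.505 = 307038.0
Denominator: 8.7 * 42.4 * 1723 = 635580.24
CR = 307038.0 / 635580.24 = 0.4831 mm/y

0.4831 mm/y


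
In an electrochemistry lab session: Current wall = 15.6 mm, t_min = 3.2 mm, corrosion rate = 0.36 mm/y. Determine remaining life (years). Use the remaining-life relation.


Apply the remaining-life relation: RL = (t_current − t_min) / CR
RL = (15.6 − 3.2) / 0.36 = 12.4 / 0.36 = 34.4 years

34.4 years


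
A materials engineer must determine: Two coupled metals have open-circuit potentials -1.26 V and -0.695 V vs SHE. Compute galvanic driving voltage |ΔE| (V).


Driving voltage is the absolute potential difference.
|ΔE| = |-1.26 − (-0.695)| = 0.565 V

0.565 V


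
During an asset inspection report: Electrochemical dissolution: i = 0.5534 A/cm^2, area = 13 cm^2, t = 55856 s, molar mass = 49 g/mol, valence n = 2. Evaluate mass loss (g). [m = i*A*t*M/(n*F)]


Apply Faraday's law: m = i*A*t*M / (n*F)
Total charge passed Q = i*A*t = 0.5534*13*55856 = 401839.2352 C
m = Q*M/(n*F) = 401839.2352*49/(2*96485) = 102.037 g

102.037 g


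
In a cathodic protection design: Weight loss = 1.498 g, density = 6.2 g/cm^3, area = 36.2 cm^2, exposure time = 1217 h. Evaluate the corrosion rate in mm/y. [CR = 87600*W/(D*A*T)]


Apply the mm/y weight-loss relation: CR = 87600 * W / (D * A * T)
Numerator: 87600 * 1.498 = 131224.8
Denominator: 6.2 * 36.2 * 1217 = 273143.48
CR = 131224.8 / 273143.48 = 0.4804 mm/y

0.4804 mm/y


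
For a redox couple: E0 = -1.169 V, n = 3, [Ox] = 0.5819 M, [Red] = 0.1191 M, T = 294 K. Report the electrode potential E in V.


Apply the Nernst equation: E = E0 + (RT/nF)*ln([Ox]/[Red])
Step 1: RT/nF = 8.314*294/(3*96485) = 0.00844455 V
Step 2: [Ox]/[Red] = 0.5819/0.1191 = 4.88581
Step 3: ln(4.88581) = 1.586335
Step 4: correction = 0.00844455 * 1.586335 = 0.013 V
E = -1.169 + 0.013 = -1.156 V

-1.156 V


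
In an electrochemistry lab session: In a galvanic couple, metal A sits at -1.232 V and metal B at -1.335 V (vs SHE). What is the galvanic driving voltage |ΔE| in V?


Driving voltage is the absolute potential difference.
|ΔE| = |-1.232 − (-1.335)| = 0.103 V

0.103 V


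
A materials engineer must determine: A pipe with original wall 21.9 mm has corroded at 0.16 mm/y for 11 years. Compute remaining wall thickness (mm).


Remaining wall = original − CR × time
t = 21.9 − 0.16*11 = 21.9 − 1.76 = 20.14 mm

20.14 mm


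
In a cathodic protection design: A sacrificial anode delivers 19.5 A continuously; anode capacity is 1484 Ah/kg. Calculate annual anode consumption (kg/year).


Annual consumption = current * hours per year / capacity
Rate = 19.5 * 8760 / 1484 = 115.1 kg/year

115.1 kg/year


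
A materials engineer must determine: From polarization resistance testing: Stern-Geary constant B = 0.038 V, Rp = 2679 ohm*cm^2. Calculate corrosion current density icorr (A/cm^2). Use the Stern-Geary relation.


Apply the Stern-Geary relation: icorr = B / Rp
icorr = 0.038 / 2679 = 1.418×10^-5 A/cm^2

1.418×10^-5 A/cm^2


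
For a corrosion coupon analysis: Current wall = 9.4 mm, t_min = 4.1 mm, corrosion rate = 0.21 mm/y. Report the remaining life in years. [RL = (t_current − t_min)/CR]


Apply the remaining-life relation: RL = (t_current − t_min) / CR
RL = (9.4 − 4.1) / 0.21 = 5.3 / 0.21 = 25.2 years

25.2 years
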